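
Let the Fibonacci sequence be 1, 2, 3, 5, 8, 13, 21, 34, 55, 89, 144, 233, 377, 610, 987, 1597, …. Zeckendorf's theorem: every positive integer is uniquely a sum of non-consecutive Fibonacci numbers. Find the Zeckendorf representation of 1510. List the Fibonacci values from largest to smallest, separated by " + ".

Repeatedly subtract the largest Fibonacci number that fits:
take 987 (≤ 1510); 1510 − 987 = 523
take 377 (≤ 523); 523 − 377 = 146
take 144 (≤ 146); 146 − 144 = 2
take 2 (≤ 2); 2 − 2 = 0
So 1510 = 987 + 377 + 144 + 2, with no two terms consecutive in the sequence.

987 + 377 + 144 + 2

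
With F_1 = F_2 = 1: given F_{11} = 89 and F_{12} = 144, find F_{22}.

By the doubling identity F_{2k} = F_k(2F_{k+1} − F_k): F_{22} = 89·(2·144 − 89) = 89·199 = 17711.

17711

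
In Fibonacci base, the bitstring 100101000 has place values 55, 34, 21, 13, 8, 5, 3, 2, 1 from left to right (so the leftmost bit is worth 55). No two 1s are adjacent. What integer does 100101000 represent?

73

Summing the place values of the 1 bits: 55 + 13 + 5 = 73.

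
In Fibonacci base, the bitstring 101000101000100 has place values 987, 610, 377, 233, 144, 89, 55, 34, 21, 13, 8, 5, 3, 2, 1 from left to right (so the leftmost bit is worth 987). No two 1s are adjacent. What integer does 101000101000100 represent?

1443

Summing the place values of the 1 bits: 987 + 377 + 55 + 21 + 3 = 1443.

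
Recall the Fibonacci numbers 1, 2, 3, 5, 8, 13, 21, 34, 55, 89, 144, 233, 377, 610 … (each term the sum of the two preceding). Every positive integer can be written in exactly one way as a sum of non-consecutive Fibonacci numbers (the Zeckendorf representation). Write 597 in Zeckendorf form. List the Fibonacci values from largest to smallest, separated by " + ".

377 + 144 + 55 + 21

Greedy algorithm:
largest Fibonacci ≤ 597 is 377; 597 − 377 = 220
largest Fibonacci ≤ 220 is 144; 220 − 144 = 76
largest Fibonacci ≤ 76 is 55; 76 − 55 = 21
largest Fibonacci ≤ 21 is 21; 21 − 21 = 0
So 597 = 377 + 144 + 55 + 21, with no two terms consecutive in the sequence.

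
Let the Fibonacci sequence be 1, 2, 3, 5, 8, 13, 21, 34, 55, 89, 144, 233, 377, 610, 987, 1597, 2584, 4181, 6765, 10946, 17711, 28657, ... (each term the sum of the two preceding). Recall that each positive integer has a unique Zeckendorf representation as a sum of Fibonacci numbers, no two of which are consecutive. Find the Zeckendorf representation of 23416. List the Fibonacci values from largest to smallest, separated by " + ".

subtract 17711 from 23416: 5705 remains
subtract 4181 from 5705: 1524 remains
subtract 987 from 1524: 537 remains
subtract 377 from 537: 160 remains
subtract 144 from 160: 16 remains
subtract 13 from 16: 3 remains
subtract 3 from 3: 0 remains
So 23416 = 17711 + 4181 + 987 + 377 + 144 + 13 + 3, with no two terms consecutive in the sequence.

17711 + 4181 + 987 + 377 + 144 + 13 + 3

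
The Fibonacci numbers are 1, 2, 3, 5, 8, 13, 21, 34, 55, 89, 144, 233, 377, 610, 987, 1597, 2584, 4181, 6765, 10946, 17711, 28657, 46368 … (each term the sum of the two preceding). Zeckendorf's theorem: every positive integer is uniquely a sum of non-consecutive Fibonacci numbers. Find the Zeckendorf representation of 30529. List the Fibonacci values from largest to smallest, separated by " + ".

Repeatedly subtract the largest Fibonacci number that fits:
28657 ≤ 30529 < 46368, so take 28657; remainder 1872
1597 ≤ 1872 < 2584, so take 1597; remainder 275
233 ≤ 275 < 377, so take 233; remainder 42
34 ≤ 42 < 55, so take 34; remainder 8
8 ≤ 8 < 13, so take 8; remainder 0
So 30529 = 28657 + 1597 + 233 + 34 + 8, with no two terms consecutive in the sequence.

28657 + 1597 + 233 + 34 + 8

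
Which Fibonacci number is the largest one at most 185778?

121393 ≤ 185778 < 196418, so the largest Fibonacci number not exceeding 185778 is 121393.

121393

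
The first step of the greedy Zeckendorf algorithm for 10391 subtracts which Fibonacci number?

6765

6765 ≤ 10391 < 10946, so the largest Fibonacci number not exceeding 10391 is 6765.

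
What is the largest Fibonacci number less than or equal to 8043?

6765

6765 ≤ 8043 < 10946, so the largest Fibonacci number not exceeding 8043 is 6765.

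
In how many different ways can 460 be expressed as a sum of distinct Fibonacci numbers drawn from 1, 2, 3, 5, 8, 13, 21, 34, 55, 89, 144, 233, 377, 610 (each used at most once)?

Starting from the Zeckendorf form and repeatedly splitting a term F_k into F_{k−1} + F_{k−2} (when neither is already used) reaches every representation.
460 = 377+55+21+5+2 = 377+55+13+8+5+2 = 233+144+55+21+5+2 = … (4 more), for 7 in all.

7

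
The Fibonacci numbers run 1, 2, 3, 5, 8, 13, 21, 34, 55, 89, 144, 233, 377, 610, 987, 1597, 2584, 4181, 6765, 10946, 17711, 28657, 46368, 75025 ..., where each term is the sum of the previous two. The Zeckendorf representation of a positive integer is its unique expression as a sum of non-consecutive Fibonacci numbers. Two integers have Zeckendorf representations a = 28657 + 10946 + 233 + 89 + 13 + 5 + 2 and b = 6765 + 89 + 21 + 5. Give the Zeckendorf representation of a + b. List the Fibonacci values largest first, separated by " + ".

46368 + 377 + 55 + 21 + 3 + 1

The two numbers are 39945 and 6880, so their sum is 46825.
subtract 46368 from 46825: 457 remains
subtract 377 from 457: 80 remains
subtract 55 from 80: 25 remains
subtract 21 from 25: 4 remains
subtract 3 from 4: 1 remains
subtract 1 from 1: 0 remains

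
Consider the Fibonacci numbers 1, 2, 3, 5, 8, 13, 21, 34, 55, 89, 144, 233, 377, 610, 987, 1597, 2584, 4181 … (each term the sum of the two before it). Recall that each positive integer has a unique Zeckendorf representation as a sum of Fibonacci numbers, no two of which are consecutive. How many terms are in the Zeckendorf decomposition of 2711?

5

subtract 2584 from 2711: 127 remains
subtract 89 from 127: 38 remains
subtract 34 from 38: 4 remains
subtract 3 from 4: 1 remains
subtract 1 from 1: 0 remains
2711 = 2584 + 89 + 34 + 3 + 1, which has 5 terms.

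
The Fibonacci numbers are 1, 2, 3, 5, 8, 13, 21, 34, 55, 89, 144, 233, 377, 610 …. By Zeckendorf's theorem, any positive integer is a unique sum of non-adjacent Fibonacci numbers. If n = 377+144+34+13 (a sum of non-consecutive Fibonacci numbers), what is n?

377+144+34+13 = 568.

568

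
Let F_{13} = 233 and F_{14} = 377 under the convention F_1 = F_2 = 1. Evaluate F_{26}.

By the doubling identity F_{2k} = F_k(2F_{k+1} − F_k): F_{26} = 233·(2·377 − 233) = 233·521 = 121393.

121393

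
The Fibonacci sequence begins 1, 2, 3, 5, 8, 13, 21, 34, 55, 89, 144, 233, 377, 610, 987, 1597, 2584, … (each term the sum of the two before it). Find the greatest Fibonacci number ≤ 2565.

1597 ≤ 2565 < 2584, so the largest Fibonacci number not exceeding 2565 is 1597.

1597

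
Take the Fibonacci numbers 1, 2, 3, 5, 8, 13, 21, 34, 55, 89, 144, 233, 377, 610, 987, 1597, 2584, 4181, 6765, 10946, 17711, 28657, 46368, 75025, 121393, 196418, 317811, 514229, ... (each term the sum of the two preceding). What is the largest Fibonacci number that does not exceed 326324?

317811

317811 ≤ 326324 < 514229, so the largest Fibonacci number not exceeding 326324 is 317811.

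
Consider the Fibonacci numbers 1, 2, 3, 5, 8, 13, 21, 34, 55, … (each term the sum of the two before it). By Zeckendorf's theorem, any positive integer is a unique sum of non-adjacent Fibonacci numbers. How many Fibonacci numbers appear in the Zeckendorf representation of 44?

3

Repeatedly subtract the largest Fibonacci number that fits:
34 ≤ 44 < 55, so take 34; remainder 10
8 ≤ 10 < 13, so take 8; remainder 2
2 ≤ 2 < 3, so take 2; remainder 0
44 = 34 + 8 + 2, which has 3 terms.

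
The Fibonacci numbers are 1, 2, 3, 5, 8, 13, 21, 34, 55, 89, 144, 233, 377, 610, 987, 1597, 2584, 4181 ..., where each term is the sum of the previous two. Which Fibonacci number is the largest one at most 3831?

2584

2584 ≤ 3831 < 4181, so the largest Fibonacci number not exceeding 3831 is 2584.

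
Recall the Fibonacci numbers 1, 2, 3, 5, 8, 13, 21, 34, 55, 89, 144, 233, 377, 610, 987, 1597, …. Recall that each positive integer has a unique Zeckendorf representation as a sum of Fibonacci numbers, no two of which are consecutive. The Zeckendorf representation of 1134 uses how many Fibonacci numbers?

largest Fibonacci ≤ 1134 is 987; 1134 − 987 = 147
largest Fibonacci ≤ 147 is 144; 147 − 144 = 3
largest Fibonacci ≤ 3 is 3; 3 − 3 = 0
1134 = 987 + 144 + 3, which has 3 terms.

3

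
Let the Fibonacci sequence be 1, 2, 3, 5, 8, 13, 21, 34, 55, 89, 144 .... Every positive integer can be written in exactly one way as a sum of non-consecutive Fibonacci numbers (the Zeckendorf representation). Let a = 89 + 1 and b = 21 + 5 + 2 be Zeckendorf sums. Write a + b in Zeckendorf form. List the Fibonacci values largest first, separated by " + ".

89 + 21 + 8

The two numbers are 90 and 28, so their sum is 118.
118 − 89 = 29
29 − 21 = 8
8 − 8 = 0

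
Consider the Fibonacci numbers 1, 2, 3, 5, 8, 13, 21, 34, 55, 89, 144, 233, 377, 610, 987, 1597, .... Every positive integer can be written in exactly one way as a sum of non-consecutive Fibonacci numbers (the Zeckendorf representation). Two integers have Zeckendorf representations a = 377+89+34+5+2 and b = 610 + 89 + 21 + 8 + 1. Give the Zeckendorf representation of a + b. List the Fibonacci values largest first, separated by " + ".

The two numbers are 507 and 729, so their sum is 1236.
1236 − 987 = 249
249 − 233 = 16
16 − 13 = 3
3 − 3 = 0

987 + 233 + 13 + 3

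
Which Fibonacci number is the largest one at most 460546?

317811

317811 ≤ 460546 < 514229, so the largest Fibonacci number not exceeding 460546 is 317811.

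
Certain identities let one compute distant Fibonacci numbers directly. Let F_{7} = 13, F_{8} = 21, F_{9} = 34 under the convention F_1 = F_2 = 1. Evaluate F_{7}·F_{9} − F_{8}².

1

13·34 − 21² = 442 − 441 = 1. (Cassini's identity: F_{k−1}F_{k+1} − F_k² = (−1)^k.)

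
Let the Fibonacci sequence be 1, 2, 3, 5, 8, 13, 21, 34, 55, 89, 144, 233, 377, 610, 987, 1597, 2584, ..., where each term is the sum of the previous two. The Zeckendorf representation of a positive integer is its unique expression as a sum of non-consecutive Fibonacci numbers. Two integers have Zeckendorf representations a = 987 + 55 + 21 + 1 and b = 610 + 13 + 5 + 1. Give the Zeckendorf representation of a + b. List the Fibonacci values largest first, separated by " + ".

1597 + 89 + 5 + 2

The two numbers are 1064 and 629, so their sum is 1693.
take 1597 (≤ 1693); 1693 − 1597 = 96
take 89 (≤ 96); 96 − 89 = 7
take 5 (≤ 7); 7 − 5 = 2
take 2 (≤ 2); 2 − 2 = 0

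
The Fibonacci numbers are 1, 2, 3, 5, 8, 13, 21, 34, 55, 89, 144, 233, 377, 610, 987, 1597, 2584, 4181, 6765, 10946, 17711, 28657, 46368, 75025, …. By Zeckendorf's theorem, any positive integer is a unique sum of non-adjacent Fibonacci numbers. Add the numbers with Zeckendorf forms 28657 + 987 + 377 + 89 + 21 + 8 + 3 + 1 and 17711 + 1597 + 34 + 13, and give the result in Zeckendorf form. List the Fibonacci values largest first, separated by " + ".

The two numbers are 30143 and 19355, so their sum is 49498.
take 46368 (≤ 49498); 49498 − 46368 = 3130
take 2584 (≤ 3130); 3130 − 2584 = 546
take 377 (≤ 546); 546 − 377 = 169
take 144 (≤ 169); 169 − 144 = 25
take 21 (≤ 25); 25 − 21 = 4
take 3 (≤ 4); 4 − 3 = 1
take 1 (≤ 1); 1 − 1 = 0

46368 + 2584 + 377 + 144 + 21 + 3 + 1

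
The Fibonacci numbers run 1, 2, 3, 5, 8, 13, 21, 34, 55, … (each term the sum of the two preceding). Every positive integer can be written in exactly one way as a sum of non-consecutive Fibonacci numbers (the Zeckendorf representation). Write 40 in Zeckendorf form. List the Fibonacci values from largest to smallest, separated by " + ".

34 + 5 + 1

Greedily peel off the largest Fibonacci term at each step:
subtract 34 from 40: 6 remains
subtract 5 from 6: 1 remains
subtract 1 from 1: 0 remains
So 40 = 34 + 5 + 1, with no two terms consecutive in the sequence.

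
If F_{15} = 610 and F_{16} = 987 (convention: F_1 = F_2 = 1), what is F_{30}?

By the doubling identity F_{2k} = F_k(2F_{k+1} − F_k): F_{30} = 610·(2·987 − 610) = 610·1364 = 832040.

832040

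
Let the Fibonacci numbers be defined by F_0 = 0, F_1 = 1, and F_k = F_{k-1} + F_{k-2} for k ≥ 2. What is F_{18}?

2584

Iterating the recurrence up to F_{10} = 55 and F_{9} = 34:
F_{11} = F_{10} + F_{9} = 55 + 34 = 89
F_{12} = F_{11} + F_{10} = 89 + 55 = 144
F_{13} = F_{12} + F_{11} = 144 + 89 = 233
F_{14} = F_{13} + F_{12} = 233 + 144 = 377
F_{15} = F_{14} + F_{13} = 377 + 233 = 610
F_{16} = F_{15} + F_{14} = 610 + 377 = 987
F_{17} = F_{16} + F_{15} = 987 + 610 = 1597
F_{18} = F_{17} + F_{16} = 1597 + 987 = 2584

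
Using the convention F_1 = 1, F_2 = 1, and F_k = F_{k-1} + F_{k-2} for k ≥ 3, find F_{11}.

89

Iterating the recurrence up to F_{5} = 5 and F_{4} = 3:
F_{6} = F_{5} + F_{4} = 5 + 3 = 8
F_{7} = F_{6} + F_{5} = 8 + 5 = 13
F_{8} = F_{7} + F_{6} = 13 + 8 = 21
F_{9} = F_{8} + F_{7} = 21 + 13 = 34
F_{10} = F_{9} + F_{8} = 34 + 21 = 55
F_{11} = F_{10} + F_{9} = 55 + 34 = 89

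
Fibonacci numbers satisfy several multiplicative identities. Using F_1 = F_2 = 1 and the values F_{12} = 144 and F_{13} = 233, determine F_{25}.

By F_{2k+1} = F_k² + F_{k+1}²: F_{25} = 144² + 233² = 20736 + 54289 = 75025.

75025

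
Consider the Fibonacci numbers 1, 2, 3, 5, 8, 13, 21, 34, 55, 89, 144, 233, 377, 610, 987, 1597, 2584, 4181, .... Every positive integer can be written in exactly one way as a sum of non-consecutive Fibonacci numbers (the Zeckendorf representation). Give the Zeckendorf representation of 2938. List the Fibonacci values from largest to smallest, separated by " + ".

2584 + 233 + 89 + 21 + 8 + 3

Greedily peel off the largest Fibonacci term at each step:
take 2584 (≤ 2938); 2938 − 2584 = 354
take 233 (≤ 354); 354 − 233 = 121
take 89 (≤ 121); 121 − 89 = 32
take 21 (≤ 32); 32 − 21 = 11
take 8 (≤ 11); 11 − 8 = 3
take 3 (≤ 3); 3 − 3 = 0
So 2938 = 2584 + 233 + 89 + 21 + 8 + 3, with no two terms consecutive in the sequence.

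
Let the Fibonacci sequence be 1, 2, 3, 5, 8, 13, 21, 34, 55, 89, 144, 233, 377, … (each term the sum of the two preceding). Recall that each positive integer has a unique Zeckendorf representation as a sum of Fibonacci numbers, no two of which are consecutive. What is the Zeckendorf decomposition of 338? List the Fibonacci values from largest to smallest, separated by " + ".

Greedy algorithm:
338: greatest Fibonacci not exceeding it is 233, leaving 105
105: greatest Fibonacci not exceeding it is 89, leaving 16
16: greatest Fibonacci not exceeding it is 13, leaving 3
3: greatest Fibonacci not exceeding it is 3, leaving 0
So 338 = 233 + 89 + 13 + 3, with no two terms consecutive in the sequence.

233 + 89 + 13 + 3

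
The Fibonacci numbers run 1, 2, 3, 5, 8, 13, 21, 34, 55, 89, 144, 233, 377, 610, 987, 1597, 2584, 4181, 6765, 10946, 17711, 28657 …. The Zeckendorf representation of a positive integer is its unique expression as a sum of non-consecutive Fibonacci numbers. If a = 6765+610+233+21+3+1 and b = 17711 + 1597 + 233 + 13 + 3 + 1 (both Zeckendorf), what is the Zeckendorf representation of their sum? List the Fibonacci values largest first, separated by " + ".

17711 + 6765 + 2584 + 89 + 34 + 8

The two numbers are 7633 and 19558, so their sum is 27191.
17711 ≤ 27191 < 28657, so take 17711; remainder 9480
6765 ≤ 9480 < 10946, so take 6765; remainder 2715
2584 ≤ 2715 < 4181, so take 2584; remainder 131
89 ≤ 131 < 144, so take 89; remainder 42
34 ≤ 42 < 55, so take 34; remainder 8
8 ≤ 8 < 13, so take 8; remainder 0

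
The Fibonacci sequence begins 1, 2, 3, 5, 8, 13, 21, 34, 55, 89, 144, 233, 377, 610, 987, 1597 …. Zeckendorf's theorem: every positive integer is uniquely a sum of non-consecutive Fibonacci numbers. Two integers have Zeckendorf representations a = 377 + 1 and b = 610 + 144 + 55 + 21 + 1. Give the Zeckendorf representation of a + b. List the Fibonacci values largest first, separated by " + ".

987 + 144 + 55 + 21 + 2

The two numbers are 378 and 831, so their sum is 1209.
take 987 (≤ 1209); 1209 − 987 = 222
take 144 (≤ 222); 222 − 144 = 78
take 55 (≤ 78); 78 − 55 = 23
take 21 (≤ 23); 23 − 21 = 2
take 2 (≤ 2); 2 − 2 = 0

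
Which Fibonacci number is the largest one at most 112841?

75025

75025 ≤ 112841 < 121393, so the largest Fibonacci number not exceeding 112841 is 75025.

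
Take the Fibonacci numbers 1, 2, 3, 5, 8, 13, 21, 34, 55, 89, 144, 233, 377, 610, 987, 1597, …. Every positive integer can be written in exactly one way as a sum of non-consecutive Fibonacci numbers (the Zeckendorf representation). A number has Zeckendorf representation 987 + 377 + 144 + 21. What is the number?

987 + 377 + 144 + 21 = 1529.

1529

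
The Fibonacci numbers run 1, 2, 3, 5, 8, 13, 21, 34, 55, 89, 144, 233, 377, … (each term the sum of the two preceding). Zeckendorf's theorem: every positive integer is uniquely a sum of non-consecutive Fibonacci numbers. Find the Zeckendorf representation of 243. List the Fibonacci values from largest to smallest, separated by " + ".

233 + 8 + 2

Greedy algorithm:
233 ≤ 243 < 377, so take 233; remainder 10
8 ≤ 10 < 13, so take 8; remainder 2
2 ≤ 2 < 3, so take 2; remainder 0
So 243 = 233 + 8 + 2, with no two terms consecutive in the sequence.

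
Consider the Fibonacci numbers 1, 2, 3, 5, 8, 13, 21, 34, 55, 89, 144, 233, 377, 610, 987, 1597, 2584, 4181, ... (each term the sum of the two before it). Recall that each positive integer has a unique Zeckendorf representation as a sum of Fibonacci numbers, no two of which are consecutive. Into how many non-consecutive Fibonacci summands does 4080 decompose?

Repeatedly subtract the largest Fibonacci number that fits:
4080 − 2584 = 1496
1496 − 987 = 509
509 − 377 = 132
132 − 89 = 43
43 − 34 = 9
9 − 8 = 1
1 − 1 = 0
4080 = 2584 + 987 + 377 + 89 + 34 + 8 + 1, which has 7 terms.

7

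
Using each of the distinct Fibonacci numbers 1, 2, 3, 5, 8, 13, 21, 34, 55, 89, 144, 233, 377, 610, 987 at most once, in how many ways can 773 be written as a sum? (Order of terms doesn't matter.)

18

Each representation comes from the Zeckendorf form by replacing some F_k with F_{k−1} + F_{k−2} where possible.
773 = 610+144+13+5+1 = 610+144+13+3+2+1 = 610+89+55+13+5+1 = 377+233+144+13+5+1 = … (14 more), for 18 in all.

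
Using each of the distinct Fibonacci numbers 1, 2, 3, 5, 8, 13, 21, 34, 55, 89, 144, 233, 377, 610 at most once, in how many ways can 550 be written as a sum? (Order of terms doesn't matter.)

550 = 377+144+21+8 = 377+144+21+5+3 = 377+89+55+21+8 = 377+144+21+5+2+1 = 377+144+13+8+5+3 = … (14 more), for 19 in all.

19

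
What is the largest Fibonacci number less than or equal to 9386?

6765 ≤ 9386 < 10946, so the largest Fibonacci number not exceeding 9386 is 6765.

6765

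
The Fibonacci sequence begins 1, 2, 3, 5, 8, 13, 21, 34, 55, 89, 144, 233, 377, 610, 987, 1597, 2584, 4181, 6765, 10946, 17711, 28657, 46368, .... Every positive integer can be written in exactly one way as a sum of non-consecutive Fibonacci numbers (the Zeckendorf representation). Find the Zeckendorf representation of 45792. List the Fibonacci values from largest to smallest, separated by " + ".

28657 + 10946 + 4181 + 1597 + 377 + 34

subtract 28657 from 45792: 17135 remains
subtract 10946 from 17135: 6189 remains
subtract 4181 from 6189: 2008 remains
subtract 1597 from 2008: 411 remains
subtract 377 from 411: 34 remains
subtract 34 from 34: 0 remains
So 45792 = 28657 + 10946 + 4181 + 1597 + 377 + 34, with no two terms consecutive in the sequence.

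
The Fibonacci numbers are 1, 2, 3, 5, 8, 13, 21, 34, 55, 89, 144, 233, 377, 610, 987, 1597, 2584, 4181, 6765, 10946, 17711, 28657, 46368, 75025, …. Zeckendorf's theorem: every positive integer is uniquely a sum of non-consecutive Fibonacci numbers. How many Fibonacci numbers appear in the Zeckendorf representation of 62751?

Greedily peel off the largest Fibonacci term at each step:
46368 ≤ 62751 < 75025, so take 46368; remainder 16383
10946 ≤ 16383 < 17711, so take 10946; remainder 5437
4181 ≤ 5437 < 6765, so take 4181; remainder 1256
987 ≤ 1256 < 1597, so take 987; remainder 269
233 ≤ 269 < 377, so take 233; remainder 36
34 ≤ 36 < 55, so take 34; remainder 2
2 ≤ 2 < 3, so take 2; remainder 0
62751 = 46368 + 10946 + 4181 + 987 + 233 + 34 + 2, which has 7 terms.

7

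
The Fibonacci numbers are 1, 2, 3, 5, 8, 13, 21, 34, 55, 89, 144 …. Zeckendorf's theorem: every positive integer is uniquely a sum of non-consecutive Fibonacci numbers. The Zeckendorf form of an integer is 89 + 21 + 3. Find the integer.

89 + 21 + 3 = 113.

113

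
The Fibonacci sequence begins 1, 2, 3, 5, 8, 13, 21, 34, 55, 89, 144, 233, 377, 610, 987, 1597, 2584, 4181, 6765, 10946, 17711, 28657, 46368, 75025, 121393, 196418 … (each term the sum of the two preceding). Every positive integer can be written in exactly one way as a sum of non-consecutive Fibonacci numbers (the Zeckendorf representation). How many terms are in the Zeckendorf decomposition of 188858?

Greedy algorithm:
take 121393 (≤ 188858); 188858 − 121393 = 67465
take 46368 (≤ 67465); 67465 − 46368 = 21097
take 17711 (≤ 21097); 21097 − 17711 = 3386
take 2584 (≤ 3386); 3386 − 2584 = 802
take 610 (≤ 802); 802 − 610 = 192
take 144 (≤ 192); 192 − 144 = 48
take 34 (≤ 48); 48 − 34 = 14
take 13 (≤ 14); 14 − 13 = 1
take 1 (≤ 1); 1 − 1 = 0
188858 = 121393 + 46368 + 17711 + 2584 + 610 + 144 + 34 + 13 + 1, which has 9 terms.

9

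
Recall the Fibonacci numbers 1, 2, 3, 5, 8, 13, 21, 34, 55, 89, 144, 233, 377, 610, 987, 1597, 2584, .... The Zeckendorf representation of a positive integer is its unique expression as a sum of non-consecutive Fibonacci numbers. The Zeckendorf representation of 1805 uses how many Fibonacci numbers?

5

1805 − 1597 = 208
208 − 144 = 64
64 − 55 = 9
9 − 8 = 1
1 − 1 = 0
1805 = 1597 + 144 + 55 + 8 + 1, which has 5 terms.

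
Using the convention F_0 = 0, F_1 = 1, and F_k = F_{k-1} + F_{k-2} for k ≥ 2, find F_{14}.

Iterating the recurrence up to F_{7} = 13 and F_{6} = 8:
F_{8} = F_{7} + F_{6} = 13 + 8 = 21
F_{9} = F_{8} + F_{7} = 21 + 13 = 34
F_{10} = F_{9} + F_{8} = 34 + 21 = 55
F_{11} = F_{10} + F_{9} = 55 + 34 = 89
F_{12} = F_{11} + F_{10} = 89 + 55 = 144
F_{13} = F_{12} + F_{11} = 144 + 89 = 233
F_{14} = F_{13} + F_{12} = 233 + 144 = 377

377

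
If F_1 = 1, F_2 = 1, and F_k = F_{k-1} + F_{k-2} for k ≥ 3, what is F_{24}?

Iterating the recurrence up to F_{17} = 1597 and F_{16} = 987:
F_{18} = F_{17} + F_{16} = 1597 + 987 = 2584
F_{19} = F_{18} + F_{17} = 2584 + 1597 = 4181
F_{20} = F_{19} + F_{18} = 4181 + 2584 = 6765
F_{21} = F_{20} + F_{19} = 6765 + 4181 = 10946
F_{22} = F_{21} + F_{20} = 10946 + 6765 = 17711
F_{23} = F_{22} + F_{21} = 17711 + 10946 = 28657
F_{24} = F_{23} + F_{22} = 28657 + 17711 = 46368

46368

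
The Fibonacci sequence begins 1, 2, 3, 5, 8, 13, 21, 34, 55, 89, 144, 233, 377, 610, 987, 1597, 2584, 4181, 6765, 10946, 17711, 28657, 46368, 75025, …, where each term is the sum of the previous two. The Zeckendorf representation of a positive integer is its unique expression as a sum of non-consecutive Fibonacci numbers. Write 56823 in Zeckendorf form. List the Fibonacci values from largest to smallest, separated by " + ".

56823 − 46368 = 10455
10455 − 6765 = 3690
3690 − 2584 = 1106
1106 − 987 = 119
119 − 89 = 30
30 − 21 = 9
9 − 8 = 1
1 − 1 = 0
So 56823 = 46368 + 6765 + 2584 + 987 + 89 + 21 + 8 + 1, with no two terms consecutive in the sequence.

46368 + 6765 + 2584 + 987 + 89 + 21 + 8 + 1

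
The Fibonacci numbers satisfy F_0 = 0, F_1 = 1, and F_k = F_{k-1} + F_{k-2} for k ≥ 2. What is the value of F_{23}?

Iterating the recurrence up to F_{18} = 2584 and F_{17} = 1597:
F_{19} = F_{18} + F_{17} = 2584 + 1597 = 4181
F_{20} = F_{19} + F_{18} = 4181 + 2584 = 6765
F_{21} = F_{20} + F_{19} = 6765 + 4181 = 10946
F_{22} = F_{21} + F_{20} = 10946 + 6765 = 17711
F_{23} = F_{22} + F_{21} = 17711 + 10946 = 28657

28657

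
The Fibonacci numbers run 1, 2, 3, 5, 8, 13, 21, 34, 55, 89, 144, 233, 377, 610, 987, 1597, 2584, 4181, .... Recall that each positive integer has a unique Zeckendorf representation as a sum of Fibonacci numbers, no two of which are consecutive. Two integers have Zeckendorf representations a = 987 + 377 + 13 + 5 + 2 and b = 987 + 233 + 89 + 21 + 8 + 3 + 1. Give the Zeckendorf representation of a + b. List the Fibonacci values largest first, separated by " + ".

The two numbers are 1384 and 1342, so their sum is 2726.
Greedily peel off the largest Fibonacci term at each step:
subtract 2584 from 2726: 142 remains
subtract 89 from 142: 53 remains
subtract 34 from 53: 19 remains
subtract 13 from 19: 6 remains
subtract 5 from 6: 1 remains
subtract 1 from 1: 0 remains

2584 + 89 + 34 + 13 + 5 + 1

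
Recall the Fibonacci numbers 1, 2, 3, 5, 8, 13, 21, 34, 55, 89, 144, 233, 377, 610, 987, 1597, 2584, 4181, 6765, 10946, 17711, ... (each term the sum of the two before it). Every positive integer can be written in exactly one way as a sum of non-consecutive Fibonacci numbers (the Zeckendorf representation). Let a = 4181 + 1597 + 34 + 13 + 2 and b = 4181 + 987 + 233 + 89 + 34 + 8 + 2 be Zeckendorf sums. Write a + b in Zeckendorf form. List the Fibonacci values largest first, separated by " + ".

The two numbers are 5827 and 5534, so their sum is 11361.
Greedy algorithm:
10946 ≤ 11361 < 17711, so take 10946; remainder 415
377 ≤ 415 < 610, so take 377; remainder 38
34 ≤ 38 < 55, so take 34; remainder 4
3 ≤ 4 < 5, so take 3; remainder 1
1 ≤ 1 < 2, so take 1; remainder 0

10946 + 377 + 34 + 3 + 1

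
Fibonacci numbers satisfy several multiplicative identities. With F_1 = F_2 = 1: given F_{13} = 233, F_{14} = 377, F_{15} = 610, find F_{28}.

By the addition formula F_{m+n} = F_m F_{n+1} + F_{m−1} F_n with m=15, n=13: F_{28} = 610·377 + 377·233 = 229970 + 87841 = 317811.

317811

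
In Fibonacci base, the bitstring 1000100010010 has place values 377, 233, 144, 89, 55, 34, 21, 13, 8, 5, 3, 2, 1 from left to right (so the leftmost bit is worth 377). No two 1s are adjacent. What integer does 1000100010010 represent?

442

Summing the place values of the 1 bits: 377 + 55 + 8 + 2 = 442.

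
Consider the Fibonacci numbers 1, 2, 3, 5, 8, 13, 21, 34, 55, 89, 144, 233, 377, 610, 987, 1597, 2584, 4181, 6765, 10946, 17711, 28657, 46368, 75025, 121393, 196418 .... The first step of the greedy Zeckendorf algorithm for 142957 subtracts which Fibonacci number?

121393 ≤ 142957 < 196418, so the largest Fibonacci number not exceeding 142957 is 121393.

121393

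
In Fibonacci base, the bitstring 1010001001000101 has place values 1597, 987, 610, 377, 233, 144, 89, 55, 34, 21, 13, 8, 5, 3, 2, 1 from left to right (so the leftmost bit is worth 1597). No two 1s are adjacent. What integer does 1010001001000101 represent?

Summing the place values of the 1 bits: 1597 + 610 + 89 + 21 + 3 + 1 = 2321.

2321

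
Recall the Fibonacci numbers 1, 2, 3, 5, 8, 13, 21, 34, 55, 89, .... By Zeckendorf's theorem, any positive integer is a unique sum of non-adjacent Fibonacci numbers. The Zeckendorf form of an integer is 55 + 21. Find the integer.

55 + 21 = 76.

76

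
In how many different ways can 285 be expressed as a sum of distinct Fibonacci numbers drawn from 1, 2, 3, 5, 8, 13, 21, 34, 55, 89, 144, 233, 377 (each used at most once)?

285 = 233+34+13+5 = 233+34+13+3+2 = 144+89+34+13+5 = … (6 more), for 9 in all.

9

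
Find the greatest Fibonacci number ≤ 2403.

1597 ≤ 2403 < 2584, so the largest Fibonacci number not exceeding 2403 is 1597.

1597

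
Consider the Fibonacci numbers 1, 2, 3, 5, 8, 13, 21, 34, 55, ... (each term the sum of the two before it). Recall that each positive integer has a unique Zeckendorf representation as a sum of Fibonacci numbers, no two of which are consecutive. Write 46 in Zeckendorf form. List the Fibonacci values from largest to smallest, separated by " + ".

34 + 8 + 3 + 1

Greedily peel off the largest Fibonacci term at each step:
largest Fibonacci ≤ 46 is 34; 46 − 34 = 12
largest Fibonacci ≤ 12 is 8; 12 − 8 = 4
largest Fibonacci ≤ 4 is 3; 4 − 3 = 1
largest Fibonacci ≤ 1 is 1; 1 − 1 = 0
So 46 = 34 + 8 + 3 + 1, with no two terms consecutive in the sequence.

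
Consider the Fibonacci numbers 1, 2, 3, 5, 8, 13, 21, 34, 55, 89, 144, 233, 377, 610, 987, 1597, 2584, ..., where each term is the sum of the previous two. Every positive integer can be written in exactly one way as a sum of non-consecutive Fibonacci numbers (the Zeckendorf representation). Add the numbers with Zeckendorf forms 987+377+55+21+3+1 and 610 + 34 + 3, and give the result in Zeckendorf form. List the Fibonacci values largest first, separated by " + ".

The two numbers are 1444 and 647, so their sum is 2091.
Greedy algorithm:
2091: greatest Fibonacci not exceeding it is 1597, leaving 494
494: greatest Fibonacci not exceeding it is 377, leaving 117
117: greatest Fibonacci not exceeding it is 89, leaving 28
28: greatest Fibonacci not exceeding it is 21, leaving 7
7: greatest Fibonacci not exceeding it is 5, leaving 2
2: greatest Fibonacci not exceeding it is 2, leaving 0

1597 + 377 + 89 + 21 + 5 + 2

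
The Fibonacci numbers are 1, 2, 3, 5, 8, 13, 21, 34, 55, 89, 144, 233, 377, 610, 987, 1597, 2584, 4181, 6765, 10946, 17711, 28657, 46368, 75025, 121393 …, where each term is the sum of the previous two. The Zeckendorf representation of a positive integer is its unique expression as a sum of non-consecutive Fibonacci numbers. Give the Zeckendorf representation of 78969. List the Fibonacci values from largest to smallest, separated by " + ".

75025 + 2584 + 987 + 233 + 89 + 34 + 13 + 3 + 1

Greedy algorithm:
75025 ≤ 78969 < 121393, so take 75025; remainder 3944
2584 ≤ 3944 < 4181, so take 2584; remainder 1360
987 ≤ 1360 < 1597, so take 987; remainder 373
233 ≤ 373 < 377, so take 233; remainder 140
89 ≤ 140 < 144, so take 89; remainder 51
34 ≤ 51 < 55, so take 34; remainder 17
13 ≤ 17 < 21, so take 13; remainder 4
3 ≤ 4 < 5, so take 3; remainder 1
1 ≤ 1 < 2, so take 1; remainder 0
So 78969 = 75025 + 2584 + 987 + 233 + 89 + 34 + 13 + 3 + 1, with no two terms consecutive in the sequence.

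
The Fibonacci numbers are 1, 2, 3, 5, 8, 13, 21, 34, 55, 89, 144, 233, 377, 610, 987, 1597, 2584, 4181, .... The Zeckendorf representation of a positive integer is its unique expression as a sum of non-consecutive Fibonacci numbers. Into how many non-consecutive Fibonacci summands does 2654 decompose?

4

2584 ≤ 2654 < 4181, so take 2584; remainder 70
55 ≤ 70 < 89, so take 55; remainder 15
13 ≤ 15 < 21, so take 13; remainder 2
2 ≤ 2 < 3, so take 2; remainder 0
2654 = 2584 + 55 + 13 + 2, which has 4 terms.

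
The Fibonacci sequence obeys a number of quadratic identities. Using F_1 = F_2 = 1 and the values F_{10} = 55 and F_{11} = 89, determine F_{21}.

By F_{2k+1} = F_k² + F_{k+1}²: F_{21} = 55² + 89² = 3025 + 7921 = 10946.

10946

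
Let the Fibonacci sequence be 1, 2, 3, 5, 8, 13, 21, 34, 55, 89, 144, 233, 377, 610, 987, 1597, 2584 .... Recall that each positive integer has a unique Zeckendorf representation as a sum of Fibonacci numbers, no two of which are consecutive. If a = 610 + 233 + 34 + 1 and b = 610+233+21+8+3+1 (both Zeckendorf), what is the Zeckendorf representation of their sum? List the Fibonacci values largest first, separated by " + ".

1597 + 144 + 13

The two numbers are 878 and 876, so their sum is 1754.
Repeatedly subtract the largest Fibonacci number that fits:
subtract 1597 from 1754: 157 remains
subtract 144 from 157: 13 remains
subtract 13 from 13: 0 remains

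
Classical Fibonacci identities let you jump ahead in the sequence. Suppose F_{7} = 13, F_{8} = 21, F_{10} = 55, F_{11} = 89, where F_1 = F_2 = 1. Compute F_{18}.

By the addition formula F_{m+n} = F_m F_{n+1} + F_{m−1} F_n with m=8, n=10: F_{18} = 21·89 + 13·55 = 1869 + 715 = 2584.

2584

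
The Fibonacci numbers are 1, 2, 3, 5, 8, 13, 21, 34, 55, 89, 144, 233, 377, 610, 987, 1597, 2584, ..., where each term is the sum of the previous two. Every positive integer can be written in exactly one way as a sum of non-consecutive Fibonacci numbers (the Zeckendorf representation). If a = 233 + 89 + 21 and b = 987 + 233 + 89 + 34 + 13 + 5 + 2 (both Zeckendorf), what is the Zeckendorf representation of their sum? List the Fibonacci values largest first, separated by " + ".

The two numbers are 343 and 1363, so their sum is 1706.
largest Fibonacci ≤ 1706 is 1597; 1706 − 1597 = 109
largest Fibonacci ≤ 109 is 89; 109 − 89 = 20
largest Fibonacci ≤ 20 is 13; 20 − 13 = 7
largest Fibonacci ≤ 7 is 5; 7 − 5 = 2
largest Fibonacci ≤ 2 is 2; 2 − 2 = 0

1597 + 89 + 13 + 5 + 2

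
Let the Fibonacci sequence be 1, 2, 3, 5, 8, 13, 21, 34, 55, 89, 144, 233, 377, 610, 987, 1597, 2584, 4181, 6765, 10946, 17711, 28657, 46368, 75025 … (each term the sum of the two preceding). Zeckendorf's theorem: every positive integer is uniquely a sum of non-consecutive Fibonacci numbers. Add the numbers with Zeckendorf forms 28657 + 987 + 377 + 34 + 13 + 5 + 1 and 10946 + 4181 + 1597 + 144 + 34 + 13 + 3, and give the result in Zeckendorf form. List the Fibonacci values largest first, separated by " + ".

The two numbers are 30074 and 16918, so their sum is 46992.
subtract 46368 from 46992: 624 remains
subtract 610 from 624: 14 remains
subtract 13 from 14: 1 remains
subtract 1 from 1: 0 remains

46368 + 610 + 13 + 1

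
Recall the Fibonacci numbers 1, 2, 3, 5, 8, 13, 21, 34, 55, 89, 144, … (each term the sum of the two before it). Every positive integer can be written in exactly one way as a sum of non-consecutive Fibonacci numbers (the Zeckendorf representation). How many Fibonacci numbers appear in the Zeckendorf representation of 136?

take 89 (≤ 136); 136 − 89 = 47
take 34 (≤ 47); 47 − 34 = 13
take 13 (≤ 13); 13 − 13 = 0
136 = 89 + 34 + 13, which has 3 terms.

3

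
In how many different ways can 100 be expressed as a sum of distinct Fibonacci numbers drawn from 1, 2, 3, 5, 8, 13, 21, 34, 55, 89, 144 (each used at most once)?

Each representation comes from the Zeckendorf form by replacing some F_k with F_{k−1} + F_{k−2} where possible.
100 = 89+8+3 = 89+8+2+1 = 55+34+8+3 = 89+5+3+2+1 = … (5 more), for 9 in all.

9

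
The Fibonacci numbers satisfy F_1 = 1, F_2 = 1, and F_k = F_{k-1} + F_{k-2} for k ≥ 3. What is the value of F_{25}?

75025

Iterating the recurrence up to F_{21} = 10946 and F_{20} = 6765:
F_{22} = F_{21} + F_{20} = 10946 + 6765 = 17711
F_{23} = F_{22} + F_{21} = 17711 + 10946 = 28657
F_{24} = F_{23} + F_{22} = 28657 + 17711 = 46368
F_{25} = F_{24} + F_{23} = 46368 + 28657 = 75025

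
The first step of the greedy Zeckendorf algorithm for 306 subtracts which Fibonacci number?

233 ≤ 306 < 377, so the largest Fibonacci number not exceeding 306 is 233.

233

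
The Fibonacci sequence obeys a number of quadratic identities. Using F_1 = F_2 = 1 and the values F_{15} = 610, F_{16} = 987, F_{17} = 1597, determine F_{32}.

2178309

By the addition formula F_{m+n} = F_m F_{n+1} + F_{m−1} F_n with m=16, n=16: F_{32} = 987·1597 + 610·987 = 1576239 + 602070 = 2178309.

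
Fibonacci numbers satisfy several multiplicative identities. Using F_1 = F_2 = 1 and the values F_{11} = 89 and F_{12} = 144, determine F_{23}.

28657

By F_{2k+1} = F_k² + F_{k+1}²: F_{23} = 89² + 144² = 7921 + 20736 = 28657.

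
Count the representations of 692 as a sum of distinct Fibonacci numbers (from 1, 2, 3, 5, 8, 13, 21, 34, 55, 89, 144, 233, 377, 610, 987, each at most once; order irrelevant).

692 = 610+55+21+5+1 = 610+55+21+3+2+1 = 610+55+13+8+5+1 = … (15 more), for 18 in all.

18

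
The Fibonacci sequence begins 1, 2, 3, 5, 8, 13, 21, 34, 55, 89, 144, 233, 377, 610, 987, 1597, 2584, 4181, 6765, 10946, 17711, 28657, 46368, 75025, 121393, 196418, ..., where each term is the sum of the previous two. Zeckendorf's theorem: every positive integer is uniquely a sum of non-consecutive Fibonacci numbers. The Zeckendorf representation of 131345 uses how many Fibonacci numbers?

Greedy algorithm:
take 121393 (≤ 131345); 131345 − 121393 = 9952
take 6765 (≤ 9952); 9952 − 6765 = 3187
take 2584 (≤ 3187); 3187 − 2584 = 603
take 377 (≤ 603); 603 − 377 = 226
take 144 (≤ 226); 226 − 144 = 82
take 55 (≤ 82); 82 − 55 = 27
take 21 (≤ 27); 27 − 21 = 6
take 5 (≤ 6); 6 − 5 = 1
take 1 (≤ 1); 1 − 1 = 0
131345 = 121393 + 6765 + 2584 + 377 + 144 + 55 + 21 + 5 + 1, which has 9 terms.

9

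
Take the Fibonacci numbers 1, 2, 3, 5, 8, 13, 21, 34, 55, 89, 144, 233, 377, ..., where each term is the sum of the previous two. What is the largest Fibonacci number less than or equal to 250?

233

233 ≤ 250 < 377, so the largest Fibonacci number not exceeding 250 is 233.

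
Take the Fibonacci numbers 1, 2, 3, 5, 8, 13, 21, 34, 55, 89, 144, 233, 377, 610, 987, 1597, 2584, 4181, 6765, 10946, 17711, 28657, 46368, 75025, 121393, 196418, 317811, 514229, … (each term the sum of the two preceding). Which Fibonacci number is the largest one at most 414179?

317811

317811 ≤ 414179 < 514229, so the largest Fibonacci number not exceeding 414179 is 317811.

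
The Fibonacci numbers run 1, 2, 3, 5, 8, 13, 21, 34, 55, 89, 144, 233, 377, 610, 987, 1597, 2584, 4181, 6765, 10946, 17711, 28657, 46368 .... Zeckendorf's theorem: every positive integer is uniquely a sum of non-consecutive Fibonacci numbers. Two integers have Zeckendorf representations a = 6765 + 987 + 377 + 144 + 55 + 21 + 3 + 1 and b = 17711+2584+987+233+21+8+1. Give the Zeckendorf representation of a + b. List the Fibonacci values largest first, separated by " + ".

28657 + 987 + 233 + 21

The two numbers are 8353 and 21545, so their sum is 29898.
Greedy algorithm:
take 28657 (≤ 29898); 29898 − 28657 = 1241
take 987 (≤ 1241); 1241 − 987 = 254
take 233 (≤ 254); 254 − 233 = 21
take 21 (≤ 21); 21 − 21 = 0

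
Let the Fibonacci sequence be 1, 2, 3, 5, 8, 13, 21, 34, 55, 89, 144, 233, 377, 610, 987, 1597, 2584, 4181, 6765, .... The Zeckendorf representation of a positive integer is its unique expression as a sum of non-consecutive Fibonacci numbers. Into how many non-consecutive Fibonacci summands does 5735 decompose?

Greedy algorithm:
4181 ≤ 5735 < 6765, so take 4181; remainder 1554
987 ≤ 1554 < 1597, so take 987; remainder 567
377 ≤ 567 < 610, so take 377; remainder 190
144 ≤ 190 < 233, so take 144; remainder 46
34 ≤ 46 < 55, so take 34; remainder 12
8 ≤ 12 < 13, so take 8; remainder 4
3 ≤ 4 < 5, so take 3; remainder 1
1 ≤ 1 < 2, so take 1; remainder 0
5735 = 4181 + 987 + 377 + 144 + 34 + 8 + 3 + 1, which has 8 terms.

8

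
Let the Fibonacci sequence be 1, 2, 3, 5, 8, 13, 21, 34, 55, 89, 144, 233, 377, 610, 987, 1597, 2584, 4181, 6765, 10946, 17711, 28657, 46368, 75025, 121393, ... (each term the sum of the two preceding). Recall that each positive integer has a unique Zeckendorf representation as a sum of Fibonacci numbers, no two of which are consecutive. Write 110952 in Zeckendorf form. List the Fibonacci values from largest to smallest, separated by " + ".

Greedily peel off the largest Fibonacci term at each step:
subtract 75025 from 110952: 35927 remains
subtract 28657 from 35927: 7270 remains
subtract 6765 from 7270: 505 remains
subtract 377 from 505: 128 remains
subtract 89 from 128: 39 remains
subtract 34 from 39: 5 remains
subtract 5 from 5: 0 remains
So 110952 = 75025 + 28657 + 6765 + 377 + 89 + 34 + 5, with no two terms consecutive in the sequence.

75025 + 28657 + 6765 + 377 + 89 + 34 + 5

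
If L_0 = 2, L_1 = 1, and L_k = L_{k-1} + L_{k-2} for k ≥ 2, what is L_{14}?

843

Iterating the recurrence up to L_{8} = 47 and L_{7} = 29:
L_{9} = L_{8} + L_{7} = 47 + 29 = 76
L_{10} = L_{9} + L_{8} = 76 + 47 = 123
L_{11} = L_{10} + L_{9} = 123 + 76 = 199
L_{12} = L_{11} + L_{10} = 199 + 123 = 322
L_{13} = L_{12} + L_{11} = 322 + 199 = 521
L_{14} = L_{13} + L_{12} = 521 + 322 = 843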